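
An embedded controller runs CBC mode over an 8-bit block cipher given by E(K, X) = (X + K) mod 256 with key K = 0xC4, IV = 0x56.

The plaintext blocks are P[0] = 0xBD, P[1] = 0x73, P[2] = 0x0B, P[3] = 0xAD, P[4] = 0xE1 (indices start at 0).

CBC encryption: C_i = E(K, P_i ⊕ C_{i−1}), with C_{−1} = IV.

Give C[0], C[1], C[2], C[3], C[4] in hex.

C[0]: P[0] ⊕ 0x56 = 0xEB; E(K, 0xEB) = 0xAF.
C[1]: P[1] ⊕ 0xAF = 0xDC; E(K, 0xDC) = 0xA0.
C[2]: P[2] ⊕ 0xA0 = 0xAB; E(K, 0xAB) = 0x6F.
C[3]: P[3] ⊕ 0x6F = 0xC2; E(K, 0xC2) = 0x86.
C[4]: P[4] ⊕ 0x86 = 0x67; E(K, 0x67) = 0x2B.

C[0] = 0xAF, C[1] = 0xA0, C[2] = 0x6F, C[3] = 0x86, C[4] = 0x2B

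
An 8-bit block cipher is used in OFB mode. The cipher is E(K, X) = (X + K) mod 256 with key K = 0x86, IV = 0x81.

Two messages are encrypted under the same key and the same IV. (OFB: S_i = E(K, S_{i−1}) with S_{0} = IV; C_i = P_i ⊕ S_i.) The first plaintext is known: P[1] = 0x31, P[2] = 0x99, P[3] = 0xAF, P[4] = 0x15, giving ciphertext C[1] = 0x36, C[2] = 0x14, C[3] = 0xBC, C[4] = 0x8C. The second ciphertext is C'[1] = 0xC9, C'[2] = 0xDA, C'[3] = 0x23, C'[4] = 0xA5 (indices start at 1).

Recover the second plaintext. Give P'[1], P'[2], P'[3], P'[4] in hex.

P'[1] = 0xCE, P'[2] = 0x57, P'[3] = 0x30, P'[4] = 0x3C

In OFB with a reused IV, both messages share the same keystream S_i, so C_i ⊕ C'_i = P_i ⊕ P'_i and thus P'_i = P_i ⊕ C_i ⊕ C'_i.
P'[1]: 0x31 ⊕ 0x36 ⊕ 0xC9 = 0xCE.
P'[2]: 0x99 ⊕ 0x14 ⊕ 0xDA = 0x57.
P'[3]: 0xAF ⊕ 0xBC ⊕ 0x23 = 0x30.
P'[4]: 0x15 ⊕ 0x8C ⊕ 0xA5 = 0x3C.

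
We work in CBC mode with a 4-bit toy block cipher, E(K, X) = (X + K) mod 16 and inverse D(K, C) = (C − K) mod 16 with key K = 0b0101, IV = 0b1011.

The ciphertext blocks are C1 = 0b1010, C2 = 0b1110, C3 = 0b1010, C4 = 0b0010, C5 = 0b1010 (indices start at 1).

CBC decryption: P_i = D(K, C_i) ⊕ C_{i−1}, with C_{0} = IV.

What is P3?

P3 = 0b1011

P3: D(K, 0b1010) = 0b0101; 0b0101 ⊕ 0b1110 = 0b1011.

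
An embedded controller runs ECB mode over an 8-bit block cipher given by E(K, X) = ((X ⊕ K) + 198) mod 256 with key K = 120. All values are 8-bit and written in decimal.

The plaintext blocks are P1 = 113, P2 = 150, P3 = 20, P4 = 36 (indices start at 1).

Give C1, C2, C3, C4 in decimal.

C1 = 207, C2 = 180, C3 = 50, C4 = 34

ECB encryption: C_i = E(K, P_i).
C1: E(K, 113) = 207.
C2: E(K, 150) = 180.
C3: E(K, 20) = 50.
C4: E(K, 36) = 34.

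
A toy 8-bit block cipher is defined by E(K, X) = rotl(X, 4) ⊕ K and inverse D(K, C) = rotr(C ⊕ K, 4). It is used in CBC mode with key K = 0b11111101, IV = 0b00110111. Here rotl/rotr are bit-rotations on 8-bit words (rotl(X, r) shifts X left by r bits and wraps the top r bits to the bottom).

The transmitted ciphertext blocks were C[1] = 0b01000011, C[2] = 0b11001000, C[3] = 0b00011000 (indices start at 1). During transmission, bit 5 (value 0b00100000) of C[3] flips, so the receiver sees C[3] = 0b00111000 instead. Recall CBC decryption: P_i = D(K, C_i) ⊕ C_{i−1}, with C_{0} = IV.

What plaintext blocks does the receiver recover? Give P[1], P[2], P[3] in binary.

P[1] = 0b11011100, P[2] = 0b00010000, P[3] = 0b10010100

Only C[3] changed, to 0b00111000. In CBC, a change in C_i garbles P_i and flips the same bit in P_{i+1}. Decrypting the received ciphertext:
P[1]: D(K, 0b01000011) = 0b11101011; 0b11101011 ⊕ 0b00110111 = 0b11011100.
P[2]: D(K, 0b11001000) = 0b01010011; 0b01010011 ⊕ 0b01000011 = 0b00010000.
P[3]: D(K, 0b00111000) = 0b01011100; 0b01011100 ⊕ 0b11001000 = 0b10010100.
Blocks that differ from the original plaintext: P[3].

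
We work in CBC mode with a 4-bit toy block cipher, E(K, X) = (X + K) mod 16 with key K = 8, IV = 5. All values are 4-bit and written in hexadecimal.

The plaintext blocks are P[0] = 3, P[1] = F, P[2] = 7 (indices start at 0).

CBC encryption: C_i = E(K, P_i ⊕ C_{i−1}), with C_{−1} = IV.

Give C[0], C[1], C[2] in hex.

C[0]: P[0] ⊕ 5 = 6; E(K, 6) = E.
C[1]: P[1] ⊕ E = 1; E(K, 1) = 9.
C[2]: P[2] ⊕ 9 = E; E(K, E) = 6.

C[0] = E, C[1] = 9, C[2] = 6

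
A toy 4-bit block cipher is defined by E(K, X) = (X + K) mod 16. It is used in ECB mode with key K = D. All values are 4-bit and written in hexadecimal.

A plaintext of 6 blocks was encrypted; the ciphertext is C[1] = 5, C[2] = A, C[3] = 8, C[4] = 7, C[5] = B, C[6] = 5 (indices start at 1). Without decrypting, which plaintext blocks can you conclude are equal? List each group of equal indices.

P[1] = P[6]

ECB encrypts each block independently with the same key, so equal ciphertext blocks imply equal plaintext blocks.
C[1] = C[6] = 5, so P[1] = P[6].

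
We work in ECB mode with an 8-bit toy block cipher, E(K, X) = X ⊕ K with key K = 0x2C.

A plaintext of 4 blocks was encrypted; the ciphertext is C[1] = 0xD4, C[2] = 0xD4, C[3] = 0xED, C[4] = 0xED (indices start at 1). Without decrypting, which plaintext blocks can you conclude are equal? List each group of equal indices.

ECB encrypts each block independently with the same key, so equal ciphertext blocks imply equal plaintext blocks.
C[1] = C[2] = 0xD4, so P[1] = P[2].
C[3] = C[4] = 0xED, so P[3] = P[4].

P[1] = P[2]; P[3] = P[4]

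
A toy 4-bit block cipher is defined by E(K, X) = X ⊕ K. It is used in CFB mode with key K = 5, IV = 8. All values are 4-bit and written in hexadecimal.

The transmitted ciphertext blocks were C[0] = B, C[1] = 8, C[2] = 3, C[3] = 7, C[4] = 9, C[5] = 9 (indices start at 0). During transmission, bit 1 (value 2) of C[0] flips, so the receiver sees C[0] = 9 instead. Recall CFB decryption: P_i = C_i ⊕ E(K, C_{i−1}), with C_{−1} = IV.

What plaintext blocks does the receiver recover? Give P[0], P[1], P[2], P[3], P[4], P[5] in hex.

Only C[0] changed, to 9. In CFB, a change in C_i flips the same bit in P_i and garbles P_{i+1}. Decrypting the received ciphertext:
P[0]: E(K, 8) = D; 9 ⊕ D = 4.
P[1]: E(K, 9) = C; 8 ⊕ C = 4.
P[2]: E(K, 8) = D; 3 ⊕ D = E.
P[3]: E(K, 3) = 6; 7 ⊕ 6 = 1.
P[4]: E(K, 7) = 2; 9 ⊕ 2 = B.
P[5]: E(K, 9) = C; 9 ⊕ C = 5.
Blocks that differ from the original plaintext: P[0], P[1].

P[0] = 4, P[1] = 4, P[2] = E, P[3] = 1, P[4] = B, P[5] = 5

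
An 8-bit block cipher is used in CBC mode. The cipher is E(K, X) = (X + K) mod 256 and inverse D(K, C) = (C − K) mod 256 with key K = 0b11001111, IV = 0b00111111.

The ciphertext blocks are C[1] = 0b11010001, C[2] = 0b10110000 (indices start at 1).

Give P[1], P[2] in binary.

P[1] = 0b00111101, P[2] = 0b00110000

CBC decryption: P_i = D(K, C_i) ⊕ C_{i−1}, with C_{0} = IV.
P[1]: D(K, 0b11010001) = 0b00000010; 0b00000010 ⊕ 0b00111111 = 0b00111101.
P[2]: D(K, 0b10110000) = 0b11100001; 0b11100001 ⊕ 0b11010001 = 0b00110000.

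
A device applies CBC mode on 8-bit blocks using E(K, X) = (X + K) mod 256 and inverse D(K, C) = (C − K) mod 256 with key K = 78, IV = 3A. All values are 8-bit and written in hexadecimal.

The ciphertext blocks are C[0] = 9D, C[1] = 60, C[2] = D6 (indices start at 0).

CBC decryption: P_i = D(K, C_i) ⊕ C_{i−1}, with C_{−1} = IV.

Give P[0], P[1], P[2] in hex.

P[0]: D(K, 9D) = 25; 25 ⊕ 3A = 1F.
P[1]: D(K, 60) = E8; E8 ⊕ 9D = 75.
P[2]: D(K, D6) = 5E; 5E ⊕ 60 = 3E.

P[0] = 1F, P[1] = 75, P[2] = 3E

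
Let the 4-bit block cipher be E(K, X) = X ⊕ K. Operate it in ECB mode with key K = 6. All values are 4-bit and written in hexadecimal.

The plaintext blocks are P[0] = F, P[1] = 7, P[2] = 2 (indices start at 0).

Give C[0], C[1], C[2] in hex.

C[0] = 9, C[1] = 1, C[2] = 4

ECB encryption: C_i = E(K, P_i).
C[0]: E(K, F) = 9.
C[1]: E(K, 7) = 1.
C[2]: E(K, 2) = 4.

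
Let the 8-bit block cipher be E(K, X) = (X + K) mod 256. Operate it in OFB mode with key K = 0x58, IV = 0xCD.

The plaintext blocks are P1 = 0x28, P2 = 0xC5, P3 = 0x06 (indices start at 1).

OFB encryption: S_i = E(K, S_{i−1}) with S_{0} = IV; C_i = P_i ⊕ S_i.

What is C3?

C1: S = E(K, 0xCD) = 0x25; 0x28 ⊕ 0x25 = 0x0D.
C2: S = E(K, 0x25) = 0x7D; 0xC5 ⊕ 0x7D = 0xB8.
C3: S = E(K, 0x7D) = 0xD5; 0x06 ⊕ 0xD5 = 0xD3.

C3 = 0xD3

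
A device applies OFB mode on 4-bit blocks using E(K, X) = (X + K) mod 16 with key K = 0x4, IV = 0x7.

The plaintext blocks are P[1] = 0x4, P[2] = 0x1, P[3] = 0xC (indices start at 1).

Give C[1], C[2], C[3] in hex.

C[1] = 0xF, C[2] = 0xE, C[3] = 0xF

OFB encryption: S_i = E(K, S_{i−1}) with S_{0} = IV; C_i = P_i ⊕ S_i.
C[1]: S = E(K, 0x7) = 0xB; 0x4 ⊕ 0xB = 0xF.
C[2]: S = E(K, 0xB) = 0xF; 0x1 ⊕ 0xF = 0xE.
C[3]: S = E(K, 0xF) = 0x3; 0xC ⊕ 0x3 = 0xF.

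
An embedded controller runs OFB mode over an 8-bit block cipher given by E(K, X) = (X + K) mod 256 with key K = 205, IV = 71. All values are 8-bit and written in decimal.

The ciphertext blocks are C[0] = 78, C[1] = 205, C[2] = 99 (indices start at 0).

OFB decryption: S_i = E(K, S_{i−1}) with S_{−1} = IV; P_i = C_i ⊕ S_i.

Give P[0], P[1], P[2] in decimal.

P[0]: S = E(K, 71) = 20; 78 ⊕ 20 = 90.
P[1]: S = E(K, 20) = 225; 205 ⊕ 225 = 44.
P[2]: S = E(K, 225) = 174; 99 ⊕ 174 = 205.

P[0] = 90, P[1] = 44, P[2] = 205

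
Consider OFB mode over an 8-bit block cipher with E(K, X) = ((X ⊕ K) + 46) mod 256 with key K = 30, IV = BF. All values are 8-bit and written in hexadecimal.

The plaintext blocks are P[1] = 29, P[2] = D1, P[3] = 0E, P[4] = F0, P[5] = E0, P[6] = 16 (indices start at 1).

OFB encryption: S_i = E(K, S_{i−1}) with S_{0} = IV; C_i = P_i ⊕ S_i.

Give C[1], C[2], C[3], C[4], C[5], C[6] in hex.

C[1]: S = E(K, BF) = D5; 29 ⊕ D5 = FC.
C[2]: S = E(K, D5) = 2B; D1 ⊕ 2B = FA.
C[3]: S = E(K, 2B) = 61; 0E ⊕ 61 = 6F.
C[4]: S = E(K, 61) = 97; F0 ⊕ 97 = 67.
C[5]: S = E(K, 97) = ED; E0 ⊕ ED = 0D.
C[6]: S = E(K, ED) = 23; 16 ⊕ 23 = 35.

C[1] = FC, C[2] = FA, C[3] = 6F, C[4] = 67, C[5] = 0D, C[6] = 35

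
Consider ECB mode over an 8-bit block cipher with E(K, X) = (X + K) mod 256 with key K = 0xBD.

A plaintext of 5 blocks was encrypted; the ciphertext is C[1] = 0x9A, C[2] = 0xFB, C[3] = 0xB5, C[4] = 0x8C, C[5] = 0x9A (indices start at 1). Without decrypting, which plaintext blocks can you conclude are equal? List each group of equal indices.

ECB encrypts each block independently with the same key, so equal ciphertext blocks imply equal plaintext blocks.
C[1] = C[5] = 0x9A, so P[1] = P[5].

P[1] = P[5]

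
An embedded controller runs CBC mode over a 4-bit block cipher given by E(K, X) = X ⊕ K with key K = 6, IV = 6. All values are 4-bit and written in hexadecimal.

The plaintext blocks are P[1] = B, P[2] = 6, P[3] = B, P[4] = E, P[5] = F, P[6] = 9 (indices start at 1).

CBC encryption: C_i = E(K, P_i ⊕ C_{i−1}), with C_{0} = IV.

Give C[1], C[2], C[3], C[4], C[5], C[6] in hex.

C[1]: P[1] ⊕ 6 = D; E(K, D) = B.
C[2]: P[2] ⊕ B = D; E(K, D) = B.
C[3]: P[3] ⊕ B = 0; E(K, 0) = 6.
C[4]: P[4] ⊕ 6 = 8; E(K, 8) = E.
C[5]: P[5] ⊕ E = 1; E(K, 1) = 7.
C[6]: P[6] ⊕ 7 = E; E(K, E) = 8.

C[1] = B, C[2] = B, C[3] = 6, C[4] = E, C[5] = 7, C[6] = 8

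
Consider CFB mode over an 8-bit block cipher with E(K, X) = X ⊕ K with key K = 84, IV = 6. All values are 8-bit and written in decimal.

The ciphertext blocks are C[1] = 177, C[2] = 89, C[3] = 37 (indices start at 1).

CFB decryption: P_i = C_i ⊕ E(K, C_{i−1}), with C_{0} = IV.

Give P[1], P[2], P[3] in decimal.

P[1] = 227, P[2] = 188, P[3] = 40

P[1]: E(K, 6) = 82; 177 ⊕ 82 = 227.
P[2]: E(K, 177) = 229; 89 ⊕ 229 = 188.
P[3]: E(K, 89) = 13; 37 ⊕ 13 = 40.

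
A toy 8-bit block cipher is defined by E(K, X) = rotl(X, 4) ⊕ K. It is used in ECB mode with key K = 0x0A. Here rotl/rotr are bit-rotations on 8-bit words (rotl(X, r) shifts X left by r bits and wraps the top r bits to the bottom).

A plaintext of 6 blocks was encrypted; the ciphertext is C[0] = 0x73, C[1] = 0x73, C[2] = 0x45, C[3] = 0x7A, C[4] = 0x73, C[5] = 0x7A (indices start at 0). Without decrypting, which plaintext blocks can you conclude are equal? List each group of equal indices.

ECB encrypts each block independently with the same key, so equal ciphertext blocks imply equal plaintext blocks.
C[0] = C[1] = C[4] = 0x73, so P[0] = P[1] = P[4].
C[3] = C[5] = 0x7A, so P[3] = P[5].

P[0] = P[1] = P[4]; P[3] = P[5]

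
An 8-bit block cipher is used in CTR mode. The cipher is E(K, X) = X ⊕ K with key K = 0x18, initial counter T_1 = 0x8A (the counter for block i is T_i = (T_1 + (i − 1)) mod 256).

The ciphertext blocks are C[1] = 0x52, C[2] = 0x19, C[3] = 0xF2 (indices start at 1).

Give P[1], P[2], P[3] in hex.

CTR decryption: S_i = E(K, T_i) where T_i is the counter for block i; P_i = C_i ⊕ S_i.
P[1]: T = 0x8A, S = E(K, T) = 0x92; 0x52 ⊕ 0x92 = 0xC0.
P[2]: T = 0x8B, S = E(K, T) = 0x93; 0x19 ⊕ 0x93 = 0x8A.
P[3]: T = 0x8C, S = E(K, T) = 0x94; 0xF2 ⊕ 0x94 = 0x66.

P[1] = 0xC0, P[2] = 0x8A, P[3] = 0x66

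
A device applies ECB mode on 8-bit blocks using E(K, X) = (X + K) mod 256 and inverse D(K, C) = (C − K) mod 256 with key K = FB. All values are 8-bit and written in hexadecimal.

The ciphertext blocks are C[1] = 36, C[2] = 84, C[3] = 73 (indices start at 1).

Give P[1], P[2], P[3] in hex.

ECB decryption: P_i = D(K, C_i).
P[1]: D(K, 36) = 3B.
P[2]: D(K, 84) = 89.
P[3]: D(K, 73) = 78.

P[1] = 3B, P[2] = 89, P[3] = 78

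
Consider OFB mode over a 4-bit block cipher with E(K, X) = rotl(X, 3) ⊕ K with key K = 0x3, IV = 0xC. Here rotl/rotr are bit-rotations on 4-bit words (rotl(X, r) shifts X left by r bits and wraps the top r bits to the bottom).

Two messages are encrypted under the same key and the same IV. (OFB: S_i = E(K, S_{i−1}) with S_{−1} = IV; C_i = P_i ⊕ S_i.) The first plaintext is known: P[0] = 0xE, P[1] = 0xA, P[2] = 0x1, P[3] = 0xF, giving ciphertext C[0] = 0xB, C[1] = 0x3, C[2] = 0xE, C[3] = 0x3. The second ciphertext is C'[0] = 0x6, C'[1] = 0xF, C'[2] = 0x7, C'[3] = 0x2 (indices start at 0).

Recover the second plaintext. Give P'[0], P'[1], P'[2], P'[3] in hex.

In OFB with a reused IV, both messages share the same keystream S_i, so C_i ⊕ C'_i = P_i ⊕ P'_i and thus P'_i = P_i ⊕ C_i ⊕ C'_i.
P'[0]: 0xE ⊕ 0xB ⊕ 0x6 = 0x3.
P'[1]: 0xA ⊕ 0x3 ⊕ 0xF = 0x6.
P'[2]: 0x1 ⊕ 0xE ⊕ 0x7 = 0x8.
P'[3]: 0xF ⊕ 0x3 ⊕ 0x2 = 0xE.

P'[0] = 0x3, P'[1] = 0x6, P'[2] = 0x8, P'[3] = 0xE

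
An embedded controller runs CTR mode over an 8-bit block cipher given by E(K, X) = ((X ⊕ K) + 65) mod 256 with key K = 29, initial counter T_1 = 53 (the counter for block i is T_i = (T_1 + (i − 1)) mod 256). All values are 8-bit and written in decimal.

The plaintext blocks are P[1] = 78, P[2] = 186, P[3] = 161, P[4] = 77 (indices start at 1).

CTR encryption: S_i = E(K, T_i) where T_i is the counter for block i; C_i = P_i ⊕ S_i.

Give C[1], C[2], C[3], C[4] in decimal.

C[1]: T = 53, S = E(K, T) = 105; 78 ⊕ 105 = 39.
C[2]: T = 54, S = E(K, T) = 108; 186 ⊕ 108 = 214.
C[3]: T = 55, S = E(K, T) = 107; 161 ⊕ 107 = 202.
C[4]: T = 56, S = E(K, T) = 102; 77 ⊕ 102 = 43.

C[1] = 39, C[2] = 214, C[3] = 202, C[4] = 43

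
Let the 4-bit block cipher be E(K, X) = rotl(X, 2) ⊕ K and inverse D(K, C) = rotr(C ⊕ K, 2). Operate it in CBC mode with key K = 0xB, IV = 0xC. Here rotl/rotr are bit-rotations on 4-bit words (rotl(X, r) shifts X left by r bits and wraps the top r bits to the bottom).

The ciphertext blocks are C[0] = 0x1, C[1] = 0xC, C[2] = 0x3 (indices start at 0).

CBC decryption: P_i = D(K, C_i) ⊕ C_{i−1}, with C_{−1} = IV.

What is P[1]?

P[1]: D(K, 0xC) = 0xD; 0xD ⊕ 0x1 = 0xC.

P[1] = 0xC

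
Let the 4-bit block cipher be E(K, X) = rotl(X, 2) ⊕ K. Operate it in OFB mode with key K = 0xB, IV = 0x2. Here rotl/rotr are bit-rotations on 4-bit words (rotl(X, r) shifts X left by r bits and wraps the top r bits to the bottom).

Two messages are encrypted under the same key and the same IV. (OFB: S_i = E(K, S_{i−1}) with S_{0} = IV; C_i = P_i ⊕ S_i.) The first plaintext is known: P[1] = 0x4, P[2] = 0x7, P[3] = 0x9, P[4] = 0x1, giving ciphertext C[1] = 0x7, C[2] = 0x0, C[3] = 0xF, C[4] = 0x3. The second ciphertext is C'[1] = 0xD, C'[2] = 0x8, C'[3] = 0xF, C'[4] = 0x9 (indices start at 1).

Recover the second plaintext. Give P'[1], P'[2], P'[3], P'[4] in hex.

In OFB with a reused IV, both messages share the same keystream S_i, so C_i ⊕ C'_i = P_i ⊕ P'_i and thus P'_i = P_i ⊕ C_i ⊕ C'_i.
P'[1]: 0x4 ⊕ 0x7 ⊕ 0xD = 0xE.
P'[2]: 0x7 ⊕ 0x0 ⊕ 0x8 = 0xF.
P'[3]: 0x9 ⊕ 0xF ⊕ 0xF = 0x9.
P'[4]: 0x1 ⊕ 0x3 ⊕ 0x9 = 0xB.

P'[1] = 0xE, P'[2] = 0xF, P'[3] = 0x9, P'[4] = 0xB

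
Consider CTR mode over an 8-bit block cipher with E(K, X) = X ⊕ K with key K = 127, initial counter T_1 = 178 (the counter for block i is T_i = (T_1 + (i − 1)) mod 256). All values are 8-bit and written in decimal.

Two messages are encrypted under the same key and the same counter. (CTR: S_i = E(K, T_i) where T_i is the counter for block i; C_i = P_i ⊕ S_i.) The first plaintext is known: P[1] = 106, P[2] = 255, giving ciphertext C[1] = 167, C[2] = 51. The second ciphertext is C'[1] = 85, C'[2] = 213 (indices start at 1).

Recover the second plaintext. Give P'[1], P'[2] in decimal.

In CTR with a reused counter, both messages share the same keystream S_i, so C_i ⊕ C'_i = P_i ⊕ P'_i and thus P'_i = P_i ⊕ C_i ⊕ C'_i.
P'[1]: 106 ⊕ 167 ⊕ 85 = 152.
P'[2]: 255 ⊕ 51 ⊕ 213 = 25.

P'[1] = 152, P'[2] = 25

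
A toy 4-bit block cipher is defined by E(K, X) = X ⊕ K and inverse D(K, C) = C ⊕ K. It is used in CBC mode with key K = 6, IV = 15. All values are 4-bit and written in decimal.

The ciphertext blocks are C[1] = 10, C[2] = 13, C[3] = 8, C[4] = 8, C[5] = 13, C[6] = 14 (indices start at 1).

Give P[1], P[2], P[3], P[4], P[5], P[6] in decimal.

P[1] = 3, P[2] = 1, P[3] = 3, P[4] = 6, P[5] = 3, P[6] = 5

CBC decryption: P_i = D(K, C_i) ⊕ C_{i−1}, with C_{0} = IV.
P[1]: D(K, 10) = 12; 12 ⊕ 15 = 3.
P[2]: D(K, 13) = 11; 11 ⊕ 10 = 1.
P[3]: D(K, 8) = 14; 14 ⊕ 13 = 3.
P[4]: D(K, 8) = 14; 14 ⊕ 8 = 6.
P[5]: D(K, 13) = 11; 11 ⊕ 8 = 3.
P[6]: D(K, 14) = 8; 8 ⊕ 13 = 5.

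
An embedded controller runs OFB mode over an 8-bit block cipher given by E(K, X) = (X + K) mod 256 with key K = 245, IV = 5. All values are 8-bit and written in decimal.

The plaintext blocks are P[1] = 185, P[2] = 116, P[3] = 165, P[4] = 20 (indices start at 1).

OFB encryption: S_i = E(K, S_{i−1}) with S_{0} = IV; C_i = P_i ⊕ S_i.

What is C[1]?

C[1]: S = E(K, 5) = 250; 185 ⊕ 250 = 67.

C[1] = 67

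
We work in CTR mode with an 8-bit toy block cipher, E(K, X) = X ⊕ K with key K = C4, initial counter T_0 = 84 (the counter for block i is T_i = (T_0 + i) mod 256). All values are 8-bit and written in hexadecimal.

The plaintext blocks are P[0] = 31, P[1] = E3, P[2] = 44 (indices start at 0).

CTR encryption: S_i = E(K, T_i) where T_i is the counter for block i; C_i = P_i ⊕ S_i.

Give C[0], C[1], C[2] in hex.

C[0]: T = 84, S = E(K, T) = 40; 31 ⊕ 40 = 71.
C[1]: T = 85, S = E(K, T) = 41; E3 ⊕ 41 = A2.
C[2]: T = 86, S = E(K, T) = 42; 44 ⊕ 42 = 06.

C[0] = 71, C[1] = A2, C[2] = 06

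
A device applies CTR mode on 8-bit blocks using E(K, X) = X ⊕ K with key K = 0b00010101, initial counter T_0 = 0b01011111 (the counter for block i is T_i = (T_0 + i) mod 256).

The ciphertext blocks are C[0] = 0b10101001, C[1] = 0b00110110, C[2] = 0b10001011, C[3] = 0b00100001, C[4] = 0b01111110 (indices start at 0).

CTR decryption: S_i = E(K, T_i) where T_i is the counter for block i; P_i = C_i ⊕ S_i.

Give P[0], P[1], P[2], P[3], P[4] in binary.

P[0] = 0b11100011, P[1] = 0b01000011, P[2] = 0b11111111, P[3] = 0b01010110, P[4] = 0b00001000

P[0]: T = 0b01011111, S = E(K, T) = 0b01001010; 0b10101001 ⊕ 0b01001010 = 0b11100011.
P[1]: T = 0b01100000, S = E(K, T) = 0b01110101; 0b00110110 ⊕ 0b01110101 = 0b01000011.
P[2]: T = 0b01100001, S = E(K, T) = 0b01110100; 0b10001011 ⊕ 0b01110100 = 0b11111111.
P[3]: T = 0b01100010, S = E(K, T) = 0b01110111; 0b00100001 ⊕ 0b01110111 = 0b01010110.
P[4]: T = 0b01100011, S = E(K, T) = 0b01110110; 0b01111110 ⊕ 0b01110110 = 0b00001000.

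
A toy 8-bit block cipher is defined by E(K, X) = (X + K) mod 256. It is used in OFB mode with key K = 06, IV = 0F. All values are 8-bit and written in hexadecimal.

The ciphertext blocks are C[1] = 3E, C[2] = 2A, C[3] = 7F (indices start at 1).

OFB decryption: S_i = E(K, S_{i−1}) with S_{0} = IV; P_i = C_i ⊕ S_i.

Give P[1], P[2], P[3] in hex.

P[1] = 2B, P[2] = 31, P[3] = 5E

P[1]: S = E(K, 0F) = 15; 3E ⊕ 15 = 2B.
P[2]: S = E(K, 15) = 1B; 2A ⊕ 1B = 31.
P[3]: S = E(K, 1B) = 21; 7F ⊕ 21 = 5E.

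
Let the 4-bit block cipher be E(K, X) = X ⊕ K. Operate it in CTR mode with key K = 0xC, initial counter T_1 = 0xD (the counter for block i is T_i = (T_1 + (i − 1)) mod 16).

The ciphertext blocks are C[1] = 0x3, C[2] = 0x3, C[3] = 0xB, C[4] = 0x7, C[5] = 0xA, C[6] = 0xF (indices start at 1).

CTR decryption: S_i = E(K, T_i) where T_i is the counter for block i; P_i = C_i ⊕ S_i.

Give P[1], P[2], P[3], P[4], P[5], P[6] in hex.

P[1]: T = 0xD, S = E(K, T) = 0x1; 0x3 ⊕ 0x1 = 0x2.
P[2]: T = 0xE, S = E(K, T) = 0x2; 0x3 ⊕ 0x2 = 0x1.
P[3]: T = 0xF, S = E(K, T) = 0x3; 0xB ⊕ 0x3 = 0x8.
P[4]: T = 0x0, S = E(K, T) = 0xC; 0x7 ⊕ 0xC = 0xB.
P[5]: T = 0x1, S = E(K, T) = 0xD; 0xA ⊕ 0xD = 0x7.
P[6]: T = 0x2, S = E(K, T) = 0xE; 0xF ⊕ 0xE = 0x1.

P[1] = 0x2, P[2] = 0x1, P[3] = 0x8, P[4] = 0xB, P[5] = 0x7, P[6] = 0x1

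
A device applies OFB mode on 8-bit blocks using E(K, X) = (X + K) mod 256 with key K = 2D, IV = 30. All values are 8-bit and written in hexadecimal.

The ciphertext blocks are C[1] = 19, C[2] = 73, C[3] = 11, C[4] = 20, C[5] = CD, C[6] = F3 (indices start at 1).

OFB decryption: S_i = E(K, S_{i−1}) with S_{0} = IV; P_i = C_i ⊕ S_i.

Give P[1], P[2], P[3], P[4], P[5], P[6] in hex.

P[1] = 44, P[2] = F9, P[3] = A6, P[4] = C4, P[5] = DC, P[6] = CD

P[1]: S = E(K, 30) = 5D; 19 ⊕ 5D = 44.
P[2]: S = E(K, 5D) = 8A; 73 ⊕ 8A = F9.
P[3]: S = E(K, 8A) = B7; 11 ⊕ B7 = A6.
P[4]: S = E(K, B7) = E4; 20 ⊕ E4 = C4.
P[5]: S = E(K, E4) = 11; CD ⊕ 11 = DC.
P[6]: S = E(K, 11) = 3E; F3 ⊕ 3E = CD.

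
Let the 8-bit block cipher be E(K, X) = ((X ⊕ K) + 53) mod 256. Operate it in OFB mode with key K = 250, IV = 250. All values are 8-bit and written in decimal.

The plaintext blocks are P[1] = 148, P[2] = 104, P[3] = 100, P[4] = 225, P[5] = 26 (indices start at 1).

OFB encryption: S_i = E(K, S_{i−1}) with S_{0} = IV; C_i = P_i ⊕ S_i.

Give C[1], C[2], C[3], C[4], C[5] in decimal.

C[1] = 161, C[2] = 108, C[3] = 87, C[4] = 31, C[5] = 35

C[1]: S = E(K, 250) = 53; 148 ⊕ 53 = 161.
C[2]: S = E(K, 53) = 4; 104 ⊕ 4 = 108.
C[3]: S = E(K, 4) = 51; 100 ⊕ 51 = 87.
C[4]: S = E(K, 51) = 254; 225 ⊕ 254 = 31.
C[5]: S = E(K, 254) = 57; 26 ⊕ 57 = 35.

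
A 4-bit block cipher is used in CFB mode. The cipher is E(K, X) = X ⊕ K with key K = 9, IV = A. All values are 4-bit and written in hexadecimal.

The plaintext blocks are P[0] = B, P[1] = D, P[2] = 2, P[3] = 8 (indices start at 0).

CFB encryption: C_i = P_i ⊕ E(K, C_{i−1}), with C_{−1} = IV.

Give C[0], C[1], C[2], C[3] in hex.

C[0]: E(K, A) = 3; B ⊕ 3 = 8.
C[1]: E(K, 8) = 1; D ⊕ 1 = C.
C[2]: E(K, C) = 5; 2 ⊕ 5 = 7.
C[3]: E(K, 7) = E; 8 ⊕ E = 6.

C[0] = 8, C[1] = C, C[2] = 7, C[3] = 6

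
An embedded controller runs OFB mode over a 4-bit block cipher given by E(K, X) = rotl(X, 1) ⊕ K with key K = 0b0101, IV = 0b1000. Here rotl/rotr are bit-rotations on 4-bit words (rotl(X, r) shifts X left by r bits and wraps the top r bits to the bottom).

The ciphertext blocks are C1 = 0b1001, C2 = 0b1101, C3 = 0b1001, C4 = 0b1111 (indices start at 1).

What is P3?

OFB decryption: S_i = E(K, S_{i−1}) with S_{0} = IV; P_i = C_i ⊕ S_i.
P1: S = E(K, 0b1000) = 0b0100; 0b1001 ⊕ 0b0100 = 0b1101.
P2: S = E(K, 0b0100) = 0b1101; 0b1101 ⊕ 0b1101 = 0b0000.
P3: S = E(K, 0b1101) = 0b1110; 0b1001 ⊕ 0b1110 = 0b0111.

P3 = 0b0111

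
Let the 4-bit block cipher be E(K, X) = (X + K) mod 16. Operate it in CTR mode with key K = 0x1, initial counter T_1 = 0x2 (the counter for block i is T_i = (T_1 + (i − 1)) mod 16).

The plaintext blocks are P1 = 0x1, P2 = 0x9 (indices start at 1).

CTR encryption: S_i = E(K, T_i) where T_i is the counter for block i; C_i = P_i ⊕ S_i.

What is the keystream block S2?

C1: T = 0x2, S = E(K, T) = 0x3; 0x1 ⊕ 0x3 = 0x2.
C2: T = 0x3, S = E(K, T) = 0x4; 0x9 ⊕ 0x4 = 0xD.
So S2 = 0x4.

0x4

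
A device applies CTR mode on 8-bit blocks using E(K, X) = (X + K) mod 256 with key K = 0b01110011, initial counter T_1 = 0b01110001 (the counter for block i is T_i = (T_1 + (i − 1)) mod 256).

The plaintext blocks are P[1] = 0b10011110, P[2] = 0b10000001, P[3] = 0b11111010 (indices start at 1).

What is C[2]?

C[2] = 0b01100100

CTR encryption: S_i = E(K, T_i) where T_i is the counter for block i; C_i = P_i ⊕ S_i.
C[1]: T = 0b01110001, S = E(K, T) = 0b11100100; 0b10011110 ⊕ 0b11100100 = 0b01111010.
C[2]: T = 0b01110010, S = E(K, T) = 0b11100101; 0b10000001 ⊕ 0b11100101 = 0b01100100.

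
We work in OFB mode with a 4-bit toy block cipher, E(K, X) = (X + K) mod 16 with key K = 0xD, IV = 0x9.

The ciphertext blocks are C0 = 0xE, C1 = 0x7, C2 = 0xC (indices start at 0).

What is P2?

P2 = 0xC

OFB decryption: S_i = E(K, S_{i−1}) with S_{−1} = IV; P_i = C_i ⊕ S_i.
P0: S = E(K, 0x9) = 0x6; 0xE ⊕ 0x6 = 0x8.
P1: S = E(K, 0x6) = 0x3; 0x7 ⊕ 0x3 = 0x4.
P2: S = E(K, 0x3) = 0x0; 0xC ⊕ 0x0 = 0xC.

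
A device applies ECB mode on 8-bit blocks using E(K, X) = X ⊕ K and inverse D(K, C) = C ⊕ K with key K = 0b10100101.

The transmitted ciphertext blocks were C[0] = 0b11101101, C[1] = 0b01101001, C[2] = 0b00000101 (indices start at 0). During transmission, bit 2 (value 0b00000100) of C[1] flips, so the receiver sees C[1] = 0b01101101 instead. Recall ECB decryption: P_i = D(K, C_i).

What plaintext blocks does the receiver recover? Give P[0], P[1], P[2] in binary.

P[0] = 0b01001000, P[1] = 0b11001000, P[2] = 0b10100000

Only C[1] changed, to 0b01101101. In ECB, a change in C_i affects only P_i. Decrypting the received ciphertext:
P[0]: D(K, 0b11101101) = 0b01001000.
P[1]: D(K, 0b01101101) = 0b11001000.
P[2]: D(K, 0b00000101) = 0b10100000.
Blocks that differ from the original plaintext: P[1].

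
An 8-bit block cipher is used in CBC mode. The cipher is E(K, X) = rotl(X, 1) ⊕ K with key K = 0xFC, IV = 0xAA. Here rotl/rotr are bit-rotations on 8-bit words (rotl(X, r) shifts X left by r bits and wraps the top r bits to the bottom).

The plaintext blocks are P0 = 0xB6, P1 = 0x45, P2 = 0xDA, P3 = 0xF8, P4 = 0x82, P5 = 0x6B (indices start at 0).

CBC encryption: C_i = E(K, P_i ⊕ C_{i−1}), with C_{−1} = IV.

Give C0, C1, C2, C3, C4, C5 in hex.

C0: P0 ⊕ 0xAA = 0x1C; E(K, 0x1C) = 0xC4.
C1: P1 ⊕ 0xC4 = 0x81; E(K, 0x81) = 0xFF.
C2: P2 ⊕ 0xFF = 0x25; E(K, 0x25) = 0xB6.
C3: P3 ⊕ 0xB6 = 0x4E; E(K, 0x4E) = 0x60.
C4: P4 ⊕ 0x60 = 0xE2; E(K, 0xE2) = 0x39.
C5: P5 ⊕ 0x39 = 0x52; E(K, 0x52) = 0x58.

C0 = 0xC4, C1 = 0xFF, C2 = 0xB6, C3 = 0x60, C4 = 0x39, C5 = 0x58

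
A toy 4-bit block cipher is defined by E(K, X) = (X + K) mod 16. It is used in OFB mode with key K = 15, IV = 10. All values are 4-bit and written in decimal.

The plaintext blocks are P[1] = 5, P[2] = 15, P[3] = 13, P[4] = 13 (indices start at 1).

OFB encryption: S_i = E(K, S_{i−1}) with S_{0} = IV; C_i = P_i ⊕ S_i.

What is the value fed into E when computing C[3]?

C[1]: S = E(K, 10) = 9; 5 ⊕ 9 = 12.
C[2]: S = E(K, 9) = 8; 15 ⊕ 8 = 7.
C[3]: S = E(K, 8) = 7; 13 ⊕ 7 = 10.
So the input to E for block [3] is 8.

8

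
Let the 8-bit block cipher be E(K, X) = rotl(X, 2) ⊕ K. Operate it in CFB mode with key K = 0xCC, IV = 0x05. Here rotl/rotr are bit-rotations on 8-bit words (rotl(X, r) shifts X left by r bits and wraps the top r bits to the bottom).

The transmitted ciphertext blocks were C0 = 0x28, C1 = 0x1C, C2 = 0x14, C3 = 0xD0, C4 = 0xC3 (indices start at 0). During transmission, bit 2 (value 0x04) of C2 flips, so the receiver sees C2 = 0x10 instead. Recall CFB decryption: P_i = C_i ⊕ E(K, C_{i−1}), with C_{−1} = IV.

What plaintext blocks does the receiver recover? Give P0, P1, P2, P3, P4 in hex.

Only C2 changed, to 0x10. In CFB, a change in C_i flips the same bit in P_i and garbles P_{i+1}. Decrypting the received ciphertext:
P0: E(K, 0x05) = 0xD8; 0x28 ⊕ 0xD8 = 0xF0.
P1: E(K, 0x28) = 0x6C; 0x1C ⊕ 0x6C = 0x70.
P2: E(K, 0x1C) = 0xBC; 0x10 ⊕ 0xBC = 0xAC.
P3: E(K, 0x10) = 0x8C; 0xD0 ⊕ 0x8C = 0x5C.
P4: E(K, 0xD0) = 0x8F; 0xC3 ⊕ 0x8F = 0x4C.
Blocks that differ from the original plaintext: P2, P3.

P0 = 0xF0, P1 = 0x70, P2 = 0xAC, P3 = 0x5C, P4 = 0x4C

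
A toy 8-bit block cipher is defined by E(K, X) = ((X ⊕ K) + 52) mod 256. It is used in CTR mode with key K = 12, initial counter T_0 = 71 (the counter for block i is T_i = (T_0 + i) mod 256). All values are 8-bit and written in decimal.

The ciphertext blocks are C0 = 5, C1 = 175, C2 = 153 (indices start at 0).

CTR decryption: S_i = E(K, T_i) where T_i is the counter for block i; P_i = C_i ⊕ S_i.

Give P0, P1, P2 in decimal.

P0 = 122, P1 = 215, P2 = 224

P0: T = 71, S = E(K, T) = 127; 5 ⊕ 127 = 122.
P1: T = 72, S = E(K, T) = 120; 175 ⊕ 120 = 215.
P2: T = 73, S = E(K, T) = 121; 153 ⊕ 121 = 224.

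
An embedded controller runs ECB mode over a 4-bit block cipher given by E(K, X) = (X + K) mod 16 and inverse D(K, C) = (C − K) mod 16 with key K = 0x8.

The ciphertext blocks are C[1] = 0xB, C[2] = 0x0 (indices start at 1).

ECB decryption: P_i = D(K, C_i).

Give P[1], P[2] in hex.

P[1]: D(K, 0xB) = 0x3.
P[2]: D(K, 0x0) = 0x8.

P[1] = 0x3, P[2] = 0x8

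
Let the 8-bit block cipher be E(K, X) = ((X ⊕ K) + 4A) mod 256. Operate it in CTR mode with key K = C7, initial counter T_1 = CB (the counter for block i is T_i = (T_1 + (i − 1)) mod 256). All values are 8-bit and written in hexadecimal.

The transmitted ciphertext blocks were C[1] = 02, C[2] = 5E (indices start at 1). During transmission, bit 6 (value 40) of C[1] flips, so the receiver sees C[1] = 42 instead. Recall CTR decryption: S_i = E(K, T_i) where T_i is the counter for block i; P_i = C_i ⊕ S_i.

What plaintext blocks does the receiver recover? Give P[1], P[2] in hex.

Only C[1] changed, to 42. In CTR, a change in C_i flips the same bit in P_i only; the keystream is unaffected. Decrypting the received ciphertext:
P[1]: T = CB, S = E(K, T) = 56; 42 ⊕ 56 = 14.
P[2]: T = CC, S = E(K, T) = 55; 5E ⊕ 55 = 0B.
Blocks that differ from the original plaintext: P[1].

P[1] = 14, P[2] = 0B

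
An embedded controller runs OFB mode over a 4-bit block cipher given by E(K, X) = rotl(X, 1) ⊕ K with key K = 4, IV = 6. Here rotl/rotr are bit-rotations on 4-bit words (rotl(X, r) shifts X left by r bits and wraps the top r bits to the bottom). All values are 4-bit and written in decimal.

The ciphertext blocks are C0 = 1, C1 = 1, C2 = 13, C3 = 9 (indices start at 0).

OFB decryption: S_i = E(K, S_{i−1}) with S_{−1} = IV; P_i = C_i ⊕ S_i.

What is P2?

P0: S = E(K, 6) = 8; 1 ⊕ 8 = 9.
P1: S = E(K, 8) = 5; 1 ⊕ 5 = 4.
P2: S = E(K, 5) = 14; 13 ⊕ 14 = 3.

P2 = 3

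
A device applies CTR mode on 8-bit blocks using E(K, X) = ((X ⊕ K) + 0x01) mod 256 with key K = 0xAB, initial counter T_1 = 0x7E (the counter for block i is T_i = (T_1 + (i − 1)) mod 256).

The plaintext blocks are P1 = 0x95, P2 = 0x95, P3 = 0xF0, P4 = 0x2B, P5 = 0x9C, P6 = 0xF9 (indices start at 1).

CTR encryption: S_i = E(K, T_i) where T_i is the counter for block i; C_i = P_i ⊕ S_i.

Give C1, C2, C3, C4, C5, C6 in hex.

C1: T = 0x7E, S = E(K, T) = 0xD6; 0x95 ⊕ 0xD6 = 0x43.
C2: T = 0x7F, S = E(K, T) = 0xD5; 0x95 ⊕ 0xD5 = 0x40.
C3: T = 0x80, S = E(K, T) = 0x2C; 0xF0 ⊕ 0x2C = 0xDC.
C4: T = 0x81, S = E(K, T) = 0x2B; 0x2B ⊕ 0x2B = 0x00.
C5: T = 0x82, S = E(K, T) = 0x2A; 0x9C ⊕ 0x2A = 0xB6.
C6: T = 0x83, S = E(K, T) = 0x29; 0xF9 ⊕ 0x29 = 0xD0.

C1 = 0x43, C2 = 0x40, C3 = 0xDC, C4 = 0x00, C5 = 0xB6, C6 = 0xD0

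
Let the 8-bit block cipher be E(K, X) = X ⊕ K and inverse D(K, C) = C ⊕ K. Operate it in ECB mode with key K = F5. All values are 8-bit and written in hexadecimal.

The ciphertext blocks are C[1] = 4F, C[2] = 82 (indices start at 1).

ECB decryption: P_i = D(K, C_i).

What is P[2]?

P[2] = 77

P[2]: D(K, 82) = 77.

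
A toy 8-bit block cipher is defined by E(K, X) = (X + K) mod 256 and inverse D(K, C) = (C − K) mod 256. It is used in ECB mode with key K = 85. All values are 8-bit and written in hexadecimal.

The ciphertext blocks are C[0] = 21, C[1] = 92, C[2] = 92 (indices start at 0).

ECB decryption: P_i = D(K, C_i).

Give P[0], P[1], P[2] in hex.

P[0]: D(K, 21) = 9C.
P[1]: D(K, 92) = 0D.
P[2]: D(K, 92) = 0D.

P[0] = 9C, P[1] = 0D, P[2] = 0D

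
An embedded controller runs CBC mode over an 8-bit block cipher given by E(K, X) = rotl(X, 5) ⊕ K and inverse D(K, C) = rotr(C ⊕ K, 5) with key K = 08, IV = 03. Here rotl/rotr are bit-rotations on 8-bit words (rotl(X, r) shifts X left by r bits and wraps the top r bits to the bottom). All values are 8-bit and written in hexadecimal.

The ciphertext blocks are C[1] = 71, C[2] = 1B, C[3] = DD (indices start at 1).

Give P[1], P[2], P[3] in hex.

P[1] = C8, P[2] = E9, P[3] = B5

CBC decryption: P_i = D(K, C_i) ⊕ C_{i−1}, with C_{0} = IV.
P[1]: D(K, 71) = CB; CB ⊕ 03 = C8.
P[2]: D(K, 1B) = 98; 98 ⊕ 71 = E9.
P[3]: D(K, DD) = AE; AE ⊕ 1B = B5.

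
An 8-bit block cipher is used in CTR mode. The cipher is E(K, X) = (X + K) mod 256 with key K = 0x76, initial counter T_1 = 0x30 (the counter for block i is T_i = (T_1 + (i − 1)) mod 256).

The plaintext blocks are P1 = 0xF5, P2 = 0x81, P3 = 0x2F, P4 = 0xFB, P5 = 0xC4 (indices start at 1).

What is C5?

CTR encryption: S_i = E(K, T_i) where T_i is the counter for block i; C_i = P_i ⊕ S_i.
C1: T = 0x30, S = E(K, T) = 0xA6; 0xF5 ⊕ 0xA6 = 0x53.
C2: T = 0x31, S = E(K, T) = 0xA7; 0x81 ⊕ 0xA7 = 0x26.
C3: T = 0x32, S = E(K, T) = 0xA8; 0x2F ⊕ 0xA8 = 0x87.
C4: T = 0x33, S = E(K, T) = 0xA9; 0xFB ⊕ 0xA9 = 0x52.
C5: T = 0x34, S = E(K, T) = 0xAA; 0xC4 ⊕ 0xAA = 0x6E.

C5 = 0x6E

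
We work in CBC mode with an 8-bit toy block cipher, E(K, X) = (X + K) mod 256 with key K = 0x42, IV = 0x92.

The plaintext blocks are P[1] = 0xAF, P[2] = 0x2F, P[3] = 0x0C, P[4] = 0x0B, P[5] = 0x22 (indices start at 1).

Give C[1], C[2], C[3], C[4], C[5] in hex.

CBC encryption: C_i = E(K, P_i ⊕ C_{i−1}), with C_{0} = IV.
C[1]: P[1] ⊕ 0x92 = 0x3D; E(K, 0x3D) = 0x7F.
C[2]: P[2] ⊕ 0x7F = 0x50; E(K, 0x50) = 0x92.
C[3]: P[3] ⊕ 0x92 = 0x9E; E(K, 0x9E) = 0xE0.
C[4]: P[4] ⊕ 0xE0 = 0xEB; E(K, 0xEB) = 0x2D.
C[5]: P[5] ⊕ 0x2D = 0x0F; E(K, 0x0F) = 0x51.

C[1] = 0x7F, C[2] = 0x92, C[3] = 0xE0, C[4] = 0x2D, C[5] = 0x51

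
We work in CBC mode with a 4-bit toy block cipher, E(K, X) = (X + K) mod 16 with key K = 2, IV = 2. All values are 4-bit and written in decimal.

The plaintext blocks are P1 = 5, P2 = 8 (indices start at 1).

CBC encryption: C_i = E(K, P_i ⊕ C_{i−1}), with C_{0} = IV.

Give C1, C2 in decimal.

C1: P1 ⊕ 2 = 7; E(K, 7) = 9.
C2: P2 ⊕ 9 = 1; E(K, 1) = 3.

C1 = 9, C2 = 3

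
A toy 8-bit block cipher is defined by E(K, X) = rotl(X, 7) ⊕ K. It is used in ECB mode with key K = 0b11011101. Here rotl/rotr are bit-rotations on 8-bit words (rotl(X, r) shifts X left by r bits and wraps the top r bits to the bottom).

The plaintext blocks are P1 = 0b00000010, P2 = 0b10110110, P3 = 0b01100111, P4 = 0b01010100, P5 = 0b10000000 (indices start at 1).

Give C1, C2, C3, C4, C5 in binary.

ECB encryption: C_i = E(K, P_i).
C1: E(K, 0b00000010) = 0b11011100.
C2: E(K, 0b10110110) = 0b10000110.
C3: E(K, 0b01100111) = 0b01101110.
C4: E(K, 0b01010100) = 0b11110111.
C5: E(K, 0b10000000) = 0b10011101.

C1 = 0b11011100, C2 = 0b10000110, C3 = 0b01101110, C4 = 0b11110111, C5 = 0b10011101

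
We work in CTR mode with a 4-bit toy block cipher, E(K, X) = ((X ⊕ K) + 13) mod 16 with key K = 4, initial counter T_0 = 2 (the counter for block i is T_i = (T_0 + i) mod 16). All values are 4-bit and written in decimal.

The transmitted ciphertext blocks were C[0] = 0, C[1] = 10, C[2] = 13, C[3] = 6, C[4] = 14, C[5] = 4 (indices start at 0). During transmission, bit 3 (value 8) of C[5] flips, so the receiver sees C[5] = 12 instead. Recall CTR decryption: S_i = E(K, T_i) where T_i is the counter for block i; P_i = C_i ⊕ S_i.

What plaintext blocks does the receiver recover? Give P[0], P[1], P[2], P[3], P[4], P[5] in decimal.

Only C[5] changed, to 12. In CTR, a change in C_i flips the same bit in P_i only; the keystream is unaffected. Decrypting the received ciphertext:
P[0]: T = 2, S = E(K, T) = 3; 0 ⊕ 3 = 3.
P[1]: T = 3, S = E(K, T) = 4; 10 ⊕ 4 = 14.
P[2]: T = 4, S = E(K, T) = 13; 13 ⊕ 13 = 0.
P[3]: T = 5, S = E(K, T) = 14; 6 ⊕ 14 = 8.
P[4]: T = 6, S = E(K, T) = 15; 14 ⊕ 15 = 1.
P[5]: T = 7, S = E(K, T) = 0; 12 ⊕ 0 = 12.
Blocks that differ from the original plaintext: P[5].

P[0] = 3, P[1] = 14, P[2] = 0, P[3] = 8, P[4] = 1, P[5] = 12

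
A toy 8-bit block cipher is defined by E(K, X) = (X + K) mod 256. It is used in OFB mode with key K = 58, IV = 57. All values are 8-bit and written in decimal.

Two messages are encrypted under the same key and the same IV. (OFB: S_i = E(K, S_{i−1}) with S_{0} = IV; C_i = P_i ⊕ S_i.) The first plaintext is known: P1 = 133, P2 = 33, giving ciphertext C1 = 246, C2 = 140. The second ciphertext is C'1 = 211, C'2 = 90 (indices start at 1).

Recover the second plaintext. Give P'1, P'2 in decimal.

In OFB with a reused IV, both messages share the same keystream S_i, so C_i ⊕ C'_i = P_i ⊕ P'_i and thus P'_i = P_i ⊕ C_i ⊕ C'_i.
P'1: 133 ⊕ 246 ⊕ 211 = 160.
P'2: 33 ⊕ 140 ⊕ 90 = 247.

P'1 = 160, P'2 = 247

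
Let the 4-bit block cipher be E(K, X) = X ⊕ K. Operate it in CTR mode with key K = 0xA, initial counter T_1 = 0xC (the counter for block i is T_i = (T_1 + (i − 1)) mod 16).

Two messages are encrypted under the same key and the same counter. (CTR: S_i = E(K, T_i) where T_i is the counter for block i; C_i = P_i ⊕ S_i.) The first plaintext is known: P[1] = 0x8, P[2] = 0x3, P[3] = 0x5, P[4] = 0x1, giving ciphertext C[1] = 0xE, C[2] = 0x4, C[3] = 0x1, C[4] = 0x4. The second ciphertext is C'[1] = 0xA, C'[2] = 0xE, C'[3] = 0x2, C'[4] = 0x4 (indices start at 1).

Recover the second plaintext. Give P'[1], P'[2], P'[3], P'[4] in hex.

In CTR with a reused counter, both messages share the same keystream S_i, so C_i ⊕ C'_i = P_i ⊕ P'_i and thus P'_i = P_i ⊕ C_i ⊕ C'_i.
P'[1]: 0x8 ⊕ 0xE ⊕ 0xA = 0xC.
P'[2]: 0x3 ⊕ 0x4 ⊕ 0xE = 0x9.
P'[3]: 0x5 ⊕ 0x1 ⊕ 0x2 = 0x6.
P'[4]: 0x1 ⊕ 0x4 ⊕ 0x4 = 0x1.

P'[1] = 0xC, P'[2] = 0x9, P'[3] = 0x6, P'[4] = 0x1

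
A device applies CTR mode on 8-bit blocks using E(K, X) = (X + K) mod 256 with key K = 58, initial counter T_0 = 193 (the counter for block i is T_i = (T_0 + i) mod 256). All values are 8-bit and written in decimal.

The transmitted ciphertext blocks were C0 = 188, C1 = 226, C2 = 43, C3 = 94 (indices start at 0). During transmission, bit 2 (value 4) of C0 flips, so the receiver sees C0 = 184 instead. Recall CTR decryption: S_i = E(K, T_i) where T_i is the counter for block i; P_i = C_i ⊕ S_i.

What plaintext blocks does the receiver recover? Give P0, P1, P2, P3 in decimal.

P0 = 67, P1 = 30, P2 = 214, P3 = 160

Only C0 changed, to 184. In CTR, a change in C_i flips the same bit in P_i only; the keystream is unaffected. Decrypting the received ciphertext:
P0: T = 193, S = E(K, T) = 251; 184 ⊕ 251 = 67.
P1: T = 194, S = E(K, T) = 252; 226 ⊕ 252 = 30.
P2: T = 195, S = E(K, T) = 253; 43 ⊕ 253 = 214.
P3: T = 196, S = E(K, T) = 254; 94 ⊕ 254 = 160.
Blocks that differ from the original plaintext: P0.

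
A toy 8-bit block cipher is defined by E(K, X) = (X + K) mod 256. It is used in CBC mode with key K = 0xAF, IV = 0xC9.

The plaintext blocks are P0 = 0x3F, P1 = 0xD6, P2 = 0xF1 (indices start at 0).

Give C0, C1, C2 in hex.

C0 = 0xA5, C1 = 0x22, C2 = 0x82

CBC encryption: C_i = E(K, P_i ⊕ C_{i−1}), with C_{−1} = IV.
C0: P0 ⊕ 0xC9 = 0xF6; E(K, 0xF6) = 0xA5.
C1: P1 ⊕ 0xA5 = 0x73; E(K, 0x73) = 0x22.
C2: P2 ⊕ 0x22 = 0xD3; E(K, 0xD3) = 0x82.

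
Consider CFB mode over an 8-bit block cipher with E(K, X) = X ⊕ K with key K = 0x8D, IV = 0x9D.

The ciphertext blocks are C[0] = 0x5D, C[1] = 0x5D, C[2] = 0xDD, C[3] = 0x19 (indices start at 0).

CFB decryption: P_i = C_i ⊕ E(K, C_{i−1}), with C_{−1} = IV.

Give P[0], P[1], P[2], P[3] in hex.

P[0] = 0x4D, P[1] = 0x8D, P[2] = 0x0D, P[3] = 0x49

P[0]: E(K, 0x9D) = 0x10; 0x5D ⊕ 0x10 = 0x4D.
P[1]: E(K, 0x5D) = 0xD0; 0x5D ⊕ 0xD0 = 0x8D.
P[2]: E(K, 0x5D) = 0xD0; 0xDD ⊕ 0xD0 = 0x0D.
P[3]: E(K, 0xDD) = 0x50; 0x19 ⊕ 0x50 = 0x49.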